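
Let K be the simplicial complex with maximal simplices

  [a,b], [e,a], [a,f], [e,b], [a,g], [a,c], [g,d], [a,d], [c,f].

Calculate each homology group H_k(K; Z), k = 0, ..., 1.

We work with the vertex ordering a < b < c < d < e < f < g. The simplices of K, each written with vertices in increasing order, are:

  0-simplices (7): a, b, c, d, e, f, g
  1-simplices (9): ab, ac, ad, ae, af, ag, be, cf, dg

Hence C_0 ≅ Z^7, C_1 ≅ Z^9.

The boundary map ∂_1: C_1 → C_0 maps an edge to its endpoints' difference, ∂[p,q] = q − p.
The resulting 7×9 matrix has rank 6, and its Smith normal form has invariant factors (1,1,1,1,1,1).

Reading off H_k = ker ∂_k / im ∂_{k+1}:

  H_0: rank C_0 − rank ∂_1 = 7 − 6 = 1, and the invariant factors of ∂_1 are all 1, so H_0 = Z.
  H_1: rank ker ∂_1 − rank ∂_2 = (9 − 6) − 0 = 3, and there is no ∂_2, so H_1 = Z^3.

H_0 = Z,  H_1 = Z^3.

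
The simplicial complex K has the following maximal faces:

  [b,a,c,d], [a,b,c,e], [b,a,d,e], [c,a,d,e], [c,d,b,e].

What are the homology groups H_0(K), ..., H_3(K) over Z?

Fix the vertex order a < b < c < d < e and write every simplex with vertices in increasing order. Then dim K = 3 and the simplices of K are:

  0-simplices (5): a, b, c, d, e
  1-simplices (10): ab, ac, ad, ae, bc, bd, be, cd, ce, de
  2-simplices (10): abc, abd, abe, acd, ace, ade, bcd, bce, bde, cde
  3-simplices (5): abcd, abce, abde, acde, bcde

giving chain groups C_0 ≅ Z^5, C_1 ≅ Z^10, C_2 ≅ Z^10, C_3 ≅ Z^5.

∂_1: C_1 → C_0 maps an edge to its endpoints' difference, ∂[p,q] = q − p. For instance
  ∂ab = b − a.
The 5×10 boundary matrix has rank 4 and Smith normal form diag(1,1,1,1).

∂_2: C_2 → C_1 sends each 2-simplex [p,q,r] to [q,r] − [p,r] + [p,q]. For instance
  ∂bce = ce − be + bc,
  ∂bcd = cd − bd + bc.
As a 10×10 matrix over Z this has rank 6, with invariant factors (1,1,1,1,1,1).

The boundary map ∂_3: C_3 → C_2 sends each 3-simplex σ to the alternating sum Σ_i (−1)^i (σ with its i-th vertex removed). For instance
  ∂acde = cde − ade + ace − acd,
  ∂abde = bde − ade + abe − abd.
This gives a 10×5 integer matrix of rank 4; reducing to Smith normal form yields diagonal entries (1,1,1,1).

Now H_k = ker ∂_k / im ∂_{k+1}, so:

  H_0: rank C_0 − rank ∂_1 = 5 − 4 = 1, and the invariant factors of ∂_1 are all 1, so H_0 ≅ Z.
  H_1: rank ker ∂_1 − rank ∂_2 = (10 − 4) − 6 = 0, and the invariant factors of ∂_2 are all 1, so H_1 ≅ 0.
  H_2: rank ker ∂_2 − rank ∂_3 = (10 − 6) − 4 = 0, and the invariant factors of ∂_3 are all 1, so H_2 ≅ 0.
  H_3: rank ker ∂_3 − rank ∂_4 = (5 − 4) − 0 = 1, and there is no ∂_4, so H_3 ≅ Z.

As a check, the Euler characteristic is 5 − 10 + 10 − 5 = 0, which agrees with 1 − 0 + 0 − 1 = 0.

H_0 = Z,  H_1 = 0,  H_2 = 0,  H_3 = Z.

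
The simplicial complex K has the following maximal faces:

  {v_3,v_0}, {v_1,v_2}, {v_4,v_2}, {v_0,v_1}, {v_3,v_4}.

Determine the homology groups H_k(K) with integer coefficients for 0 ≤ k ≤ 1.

We work with the vertex ordering v_0 < v_1 < v_2 < v_3 < v_4. The simplices of K, each written with vertices in increasing order, are:

  0-simplices (5): [v_0], [v_1], [v_2], [v_3], [v_4]
  1-simplices (5): [v_0,v_1], [v_0,v_3], [v_1,v_2], [v_2,v_4], [v_3,v_4]

giving chain groups C_0 ≅ Z^5, C_1 ≅ Z^5.

The boundary map ∂_1: C_1 → C_0 is given by ∂[p,q] = [q] − [p]. For instance
  ∂[v_3,v_4] = [v_4] − [v_3].
As a 5×5 matrix over Z this has rank 4, with invariant factors (1,1,1,1).

From H_k ≅ ker(∂_k) / im(∂_{k+1}) we obtain:

  H_0: rank C_0 − rank ∂_1 = 5 − 4 = 1, and the invariant factors of ∂_1 are all 1, so H_0 ≅ Z.
  H_1: rank ker ∂_1 − rank ∂_2 = (5 − 4) − 0 = 1, and there is no ∂_2, so H_1 ≅ Z.

H_0 ≅ Z,  H_1 ≅ Z.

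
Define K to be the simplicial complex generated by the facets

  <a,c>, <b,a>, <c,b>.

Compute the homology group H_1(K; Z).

Take the total order a < b < c on the vertex set. Then K (dimension 1) consists of the simplices:

  0-simplices (3): a, b, c
  1-simplices (3): ab, ac, bc

Hence C_0 ≅ Z^3, C_1 ≅ Z^3.

Boundary ∂_1: C_1 → C_0 is given by ∂[p,q] = [q] − [p].
The 3×3 boundary matrix has rank 2 and Smith normal form diag(1,1).

Computing H_k = (kernel of ∂_k) / (image of ∂_{k+1}):

  H_1: rank ker ∂_1 − rank ∂_2 = (3 − 2) − 0 = 1, and there is no ∂_2, so H_1 = Z.

H_1 = Z.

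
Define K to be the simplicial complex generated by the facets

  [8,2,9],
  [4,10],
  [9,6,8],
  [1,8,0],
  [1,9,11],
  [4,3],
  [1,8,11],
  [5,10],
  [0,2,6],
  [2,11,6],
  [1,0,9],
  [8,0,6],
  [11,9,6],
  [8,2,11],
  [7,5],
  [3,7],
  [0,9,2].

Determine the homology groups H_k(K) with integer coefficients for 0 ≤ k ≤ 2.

H_0 = Z^2,  H_1 = Z ⊕ Z/2Z,  H_2 = 0.

Take the total order 0 < 1 < 2 < 3 < 4 < 5 < 6 < 7 < 8 < 9 < 10 < 11 on the vertex set. Then K (dimension 2) consists of the simplices:

  0-simplices (12): [0], [1], [2], [3], [4], [5], [6], [7], [8], [9], [10], [11]
  1-simplices (23): (23 of them)
  2-simplices (12): [0,1,8], [0,1,9], [0,2,6], [0,2,9], [0,6,8], [1,8,11], [1,9,11], [2,6,11], [2,8,9], [2,8,11], [6,8,9], [6,9,11]

so the chain groups are C_0 ≅ Z^12, C_1 ≅ Z^23, C_2 ≅ Z^12.

The boundary map ∂_1: C_1 → C_0 sends each edge [p,q] (with p < q) to q − p. For instance
  ∂[0,9] = [9] − [0].
This gives a 12×23 integer matrix of rank 10; reducing to Smith normal form yields diagonal entries (1,1,1,1,1,1,1,1,1,1).

Boundary ∂_2: C_2 → C_1 maps a triangle to the signed sum of its edges. For instance
  ∂[2,6,11] = [6,11] − [2,11] + [2,6],
  ∂[0,1,9] = [1,9] − [0,9] + [0,1].
The resulting 23×12 matrix has rank 12, and its Smith normal form has invariant factors (1,1,1,1,1,1,1,1,1,1,1,2).

Reading off H_k = ker ∂_k / im ∂_{k+1}:

  H_0: rank C_0 − rank ∂_1 = 12 − 10 = 2, and the invariant factors of ∂_1 are all 1, so H_0 ≅ Z^2.
  H_1: rank ker ∂_1 − rank ∂_2 = (23 − 10) − 12 = 1, and ∂_2 has invariant factor 2 > 1, so H_1 ≅ Z ⊕ Z/2Z.
  H_2: rank ker ∂_2 − rank ∂_3 = (12 − 12) − 0 = 0, and there is no ∂_3, so H_2 ≅ 0.

(K is a triangulation of the disjoint union of the circle S^1 and the real projective plane RP^2.)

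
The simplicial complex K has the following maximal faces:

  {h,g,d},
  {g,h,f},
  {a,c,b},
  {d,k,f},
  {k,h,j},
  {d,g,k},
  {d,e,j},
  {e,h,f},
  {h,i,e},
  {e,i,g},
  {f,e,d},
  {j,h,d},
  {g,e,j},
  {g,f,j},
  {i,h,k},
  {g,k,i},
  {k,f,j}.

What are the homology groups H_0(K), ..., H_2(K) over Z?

H_0 ≅ Z^2,  H_1 ≅ Z^2,  H_2 ≅ Z.

We work with the vertex ordering a < b < c < d < e < f < g < h < i < j < k. The simplices of K, each written with vertices in increasing order, are:

  0-simplices (11): a, b, c, d, e, f, g, h, i, j, k
  1-simplices (27): ab, ac, bc, de, df, dg, dh, dj, dk, ef, eg, eh, ei, ej, fg, fh, fj, fk, gh, gi, gj, gk, hi, hj, hk, ik, jk
  2-simplices (17): abc, def, dej, dfk, dgh, dgk, dhj, efh, egi, egj, ehi, fgh, fgj, fjk, gik, hik, hjk

so the chain groups are C_0 ≅ Z^11, C_1 ≅ Z^27, C_2 ≅ Z^17.

Boundary ∂_1: C_1 → C_0 maps an edge to its endpoints' difference, ∂[p,q] = q − p.
As a 11×27 matrix over Z this has rank 9, with invariant factors (1,1,1,1,1,1,1,1,1).

Boundary ∂_2: C_2 → C_1 sends each 2-simplex [p,q,r] to [q,r] − [p,r] + [p,q]. For instance
  ∂dhj = hj − dj + dh,
  ∂dej = ej − dj + de.
The 27×17 boundary matrix has rank 16 and Smith normal form diag(1,1,1,1,1,1,1,1,1,1,1,1,1,1,1,1).

Computing H_k = (kernel of ∂_k) / (image of ∂_{k+1}):

  H_0: rank C_0 − rank ∂_1 = 11 − 9 = 2, and the invariant factors of ∂_1 are all 1, so H_0 ≅ Z^2.
  H_1: rank ker ∂_1 − rank ∂_2 = (27 − 9) − 16 = 2, and the invariant factors of ∂_2 are all 1, so H_1 ≅ Z^2.
  H_2: rank ker ∂_2 − rank ∂_3 = (17 − 16) − 0 = 1, and there is no ∂_3, so H_2 ≅ Z.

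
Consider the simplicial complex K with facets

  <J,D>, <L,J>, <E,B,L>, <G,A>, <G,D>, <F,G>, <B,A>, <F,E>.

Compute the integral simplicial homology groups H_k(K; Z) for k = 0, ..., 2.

We work with the vertex ordering A < B < D < E < F < G < J < L. The simplices of K, each written with vertices in increasing order, are:

  0-simplices (8): A, B, D, E, F, G, J, L
  1-simplices (10): AB, AG, BE, BL, DG, DJ, EF, EL, FG, JL
  2-simplices (1): BEL

giving chain groups C_0 ≅ Z^8, C_1 ≅ Z^10, C_2 ≅ Z^1.

The boundary map ∂_1: C_1 → C_0 is given by ∂[p,q] = [q] − [p].
The resulting 8×10 matrix has rank 7, and its Smith normal form has invariant factors (1,1,1,1,1,1,1).

The boundary map ∂_2: C_2 → C_1 maps a triangle to the signed sum of its edges. For instance
  ∂BEL = EL − BL + BE.
As a 10×1 matrix over Z this has rank 1, with invariant factors (1).

Computing H_k = (kernel of ∂_k) / (image of ∂_{k+1}):

  H_0: rank C_0 − rank ∂_1 = 8 − 7 = 1, and the invariant factors of ∂_1 are all 1, so H_0 = Z.
  H_1: rank ker ∂_1 − rank ∂_2 = (10 − 7) − 1 = 2, and the invariant factors of ∂_2 are all 1, so H_1 = Z^2.
  H_2: rank ker ∂_2 − rank ∂_3 = (1 − 1) − 0 = 0, and there is no ∂_3, so H_2 = 0.

H_0 ≅ Z,  H_1 ≅ Z^2,  H_2 = 0.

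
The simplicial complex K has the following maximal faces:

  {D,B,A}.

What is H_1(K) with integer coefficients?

H_1 ≅ 0.

We work with the vertex ordering A < B < D. The simplices of K, each written with vertices in increasing order, are:

  0-simplices (3): A, B, D
  1-simplices (3): AB, AD, BD
  2-simplices (1): ABD

giving chain groups C_0 ≅ Z^3, C_1 ≅ Z^3, C_2 ≅ Z^1.

Boundary ∂_1: C_1 → C_0 is given by ∂[p,q] = [q] − [p].
The 3×3 boundary matrix has rank 2 and Smith normal form diag(1,1).

The boundary map ∂_2: C_2 → C_1 sends each 2-simplex [p,q,r] to [q,r] − [p,r] + [p,q]. For instance
  ∂ABD = BD − AD + AB.
The 3×1 boundary matrix has rank 1 and Smith normal form diag(1).

From H_k ≅ ker(∂_k) / im(∂_{k+1}) we obtain:

  H_1: rank ker ∂_1 − rank ∂_2 = (3 − 2) − 1 = 0, and the invariant factors of ∂_2 are all 1, so H_1 = 0.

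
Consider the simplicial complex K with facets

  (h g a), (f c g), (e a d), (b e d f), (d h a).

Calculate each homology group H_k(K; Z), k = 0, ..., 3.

H_0 = Z,  H_1 = Z,  H_2 = 0,  H_3 = 0.

We work with the vertex ordering a < b < c < d < e < f < g < h. The simplices of K, each written with vertices in increasing order, are:

  0-simplices (8): a, b, c, d, e, f, g, h
  1-simplices (15): ad, ae, ag, ah, bd, be, bf, cf, cg, de, df, dh, ef, fg, gh
  2-simplices (8): ade, adh, agh, bde, bdf, bef, cfg, def
  3-simplices (1): bdef

giving chain groups C_0 ≅ Z^8, C_1 ≅ Z^15, C_2 ≅ Z^8, C_3 ≅ Z^1.

∂_1: C_1 → C_0 maps an edge to its endpoints' difference, ∂[p,q] = q − p.
The resulting 8×15 matrix has rank 7, and its Smith normal form has invariant factors (1,1,1,1,1,1,1).

∂_2: C_2 → C_1 sends each 2-simplex [p,q,r] to [q,r] − [p,r] + [p,q]. For instance
  ∂adh = dh − ah + ad,
  ∂agh = gh − ah + ag.
The 15×8 boundary matrix has rank 7 and Smith normal form diag(1,1,1,1,1,1,1).

Boundary ∂_3: C_3 → C_2 sends each 3-simplex σ to the alternating sum Σ_i (−1)^i (σ with its i-th vertex removed). For instance
  ∂bdef = def − bef + bdf − bde.
The 8×1 boundary matrix has rank 1 and Smith normal form diag(1).

Computing H_k = (kernel of ∂_k) / (image of ∂_{k+1}):

  H_0: rank C_0 − rank ∂_1 = 8 − 7 = 1, and the invariant factors of ∂_1 are all 1, so H_0 ≅ Z.
  H_1: rank ker ∂_1 − rank ∂_2 = (15 − 7) − 7 = 1, and the invariant factors of ∂_2 are all 1, so H_1 ≅ Z.
  H_2: rank ker ∂_2 − rank ∂_3 = (8 − 7) − 1 = 0, and the invariant factors of ∂_3 are all 1, so H_2 ≅ 0.
  H_3: rank ker ∂_3 − rank ∂_4 = (1 − 1) − 0 = 0, and there is no ∂_4, so H_3 ≅ 0.

As a check, the Euler characteristic is 8 − 15 + 8 − 1 = 0, which agrees with 1 − 1 + 0 − 0 = 0.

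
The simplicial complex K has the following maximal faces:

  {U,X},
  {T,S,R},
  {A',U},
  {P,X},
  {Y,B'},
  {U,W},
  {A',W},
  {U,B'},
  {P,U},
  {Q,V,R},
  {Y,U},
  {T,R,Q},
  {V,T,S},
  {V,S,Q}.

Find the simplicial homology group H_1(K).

H_1 = Z^4.

Take the total order P < Q < R < S < T < U < V < W < X < Y < A' < B' on the vertex set. Then K (dimension 2) consists of the simplices:

  0-simplices (12): [P], [Q], [R], [S], [T], [U], [V], [W], [X], [Y], [A'], [B']
  1-simplices (19): [P,U], [P,X], [Q,R], [Q,S], [Q,T], [Q,V], [R,S], [R,T], [R,V], [S,T], [S,V], [T,V], [U,W], [U,X], [U,Y], [U,A'], [U,B'], [W,A'], [Y,B']
  2-simplices (5): [Q,R,T], [Q,R,V], [Q,S,V], [R,S,T], [S,T,V]

Hence C_0 ≅ Z^12, C_1 ≅ Z^19, C_2 ≅ Z^5.

The boundary map ∂_1: C_1 → C_0 is given by ∂[p,q] = [q] − [p].
As a 12×19 matrix over Z this has rank 10, with invariant factors (1,1,1,1,1,1,1,1,1,1).

Boundary ∂_2: C_2 → C_1 sends each 2-simplex [p,q,r] to [q,r] − [p,r] + [p,q]. For instance
  ∂[Q,S,V] = [S,V] − [Q,V] + [Q,S],
  ∂[Q,R,V] = [R,V] − [Q,V] + [Q,R].
This gives a 19×5 integer matrix of rank 5; reducing to Smith normal form yields diagonal entries (1,1,1,1,1).

From H_k ≅ ker(∂_k) / im(∂_{k+1}) we obtain:

  H_1: rank ker ∂_1 − rank ∂_2 = (19 − 10) − 5 = 4, and the invariant factors of ∂_2 are all 1, so H_1 ≅ Z^4.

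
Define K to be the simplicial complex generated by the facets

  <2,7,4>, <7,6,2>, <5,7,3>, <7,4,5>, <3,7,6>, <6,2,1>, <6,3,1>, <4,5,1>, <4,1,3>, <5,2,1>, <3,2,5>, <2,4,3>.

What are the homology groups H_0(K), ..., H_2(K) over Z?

Fix the vertex order 1 < 2 < 3 < 4 < 5 < 6 < 7 and write every simplex with vertices in increasing order. Then dim K = 2 and the simplices of K are:

  0-simplices (7): [1], [2], [3], [4], [5], [6], [7]
  1-simplices (18): [1,2], [1,3], [1,4], [1,5], [1,6], [2,3], [2,4], [2,5], [2,6], [2,7], [3,4], [3,5], [3,6], [3,7], [4,5], [4,7], [5,7], [6,7]
  2-simplices (12): [1,2,5], [1,2,6], [1,3,4], [1,3,6], [1,4,5], [2,3,4], [2,3,5], [2,4,7], [2,6,7], [3,5,7], [3,6,7], [4,5,7]

giving chain groups C_0 ≅ Z^7, C_1 ≅ Z^18, C_2 ≅ Z^12.

∂_1: C_1 → C_0 is given by ∂[p,q] = [q] − [p]. For instance
  ∂[4,7] = [7] − [4].
This gives a 7×18 integer matrix of rank 6; reducing to Smith normal form yields diagonal entries (1,1,1,1,1,1).

Boundary ∂_2: C_2 → C_1 maps a triangle to the signed sum of its edges. For instance
  ∂[2,6,7] = [6,7] − [2,7] + [2,6],
  ∂[1,3,6] = [3,6] − [1,6] + [1,3].
As a 18×12 matrix over Z this has rank 12, with invariant factors (1,1,1,1,1,1,1,1,1,1,1,2).

From H_k ≅ ker(∂_k) / im(∂_{k+1}) we obtain:

  H_0: rank C_0 − rank ∂_1 = 7 − 6 = 1, and the invariant factors of ∂_1 are all 1, so H_0 ≅ Z.
  H_1: rank ker ∂_1 − rank ∂_2 = (18 − 6) − 12 = 0, and ∂_2 has invariant factor 2 > 1, so H_1 ≅ Z/2Z.
  H_2: rank ker ∂_2 − rank ∂_3 = (12 − 12) − 0 = 0, and there is no ∂_3, so H_2 ≅ 0.

(K is a triangulation of the real projective plane RP^2.)

H_0 = Z,  H_1 = Z/2Z,  H_2 = 0.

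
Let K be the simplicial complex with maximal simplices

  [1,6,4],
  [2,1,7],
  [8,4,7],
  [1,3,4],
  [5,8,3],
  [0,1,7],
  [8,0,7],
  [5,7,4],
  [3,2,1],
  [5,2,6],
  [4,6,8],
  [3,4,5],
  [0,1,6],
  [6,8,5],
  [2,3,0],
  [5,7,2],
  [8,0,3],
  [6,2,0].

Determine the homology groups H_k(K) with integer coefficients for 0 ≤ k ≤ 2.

Order the vertices as 0 < 1 < 2 < 3 < 4 < 5 < 6 < 7 < 8. Listing each simplex with vertices in this order, K has dimension 2 with simplices:

  0-simplices (9): [0], [1], [2], [3], [4], [5], [6], [7], [8]
  1-simplices (27): (27 of them)
  2-simplices (18): [0,1,6], [0,1,7], [0,2,3], [0,2,6], [0,3,8], [0,7,8], [1,2,3], [1,2,7], [1,3,4], [1,4,6], [2,5,6], [2,5,7], [3,4,5], [3,5,8], [4,5,7], [4,6,8], [4,7,8], [5,6,8]

giving chain groups C_0 ≅ Z^9, C_1 ≅ Z^27, C_2 ≅ Z^18.

The boundary map ∂_1: C_1 → C_0 is given by ∂[p,q] = [q] − [p]. For instance
  ∂[5,8] = [8] − [5].
As a 9×27 matrix over Z this has rank 8, with invariant factors (1,1,1,1,1,1,1,1).

Boundary ∂_2: C_2 → C_1 sends each 2-simplex [p,q,r] to [q,r] − [p,r] + [p,q]. For instance
  ∂[0,1,7] = [1,7] − [0,7] + [0,1],
  ∂[2,5,7] = [5,7] − [2,7] + [2,5].
The 27×18 boundary matrix has rank 18 and Smith normal form diag(1,1,1,1,1,1,1,1,1,1,1,1,1,1,1,1,1,2).

Now H_k = ker ∂_k / im ∂_{k+1}, so:

  H_0: rank C_0 − rank ∂_1 = 9 − 8 = 1, and the invariant factors of ∂_1 are all 1, so H_0 = Z.
  H_1: rank ker ∂_1 − rank ∂_2 = (27 − 8) − 18 = 1, and ∂_2 has invariant factor 2 > 1, so H_1 = Z ⊕ Z/2Z.
  H_2: rank ker ∂_2 − rank ∂_3 = (18 − 18) − 0 = 0, and there is no ∂_3, so H_2 = 0.

As a check, the Euler characteristic is 9 − 27 + 18 = 0, which agrees with 1 − 1 + 0 = 0.

H_0 ≅ Z,  H_1 ≅ Z ⊕ Z/2Z,  H_2 = 0.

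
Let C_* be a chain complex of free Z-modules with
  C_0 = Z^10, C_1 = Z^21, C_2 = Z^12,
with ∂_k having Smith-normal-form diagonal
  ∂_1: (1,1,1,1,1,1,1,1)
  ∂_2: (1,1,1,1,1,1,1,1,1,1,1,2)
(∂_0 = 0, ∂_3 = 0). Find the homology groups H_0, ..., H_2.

H_0 = Z^2,  H_1 = Z ⊕ Z_2,  H_2 = 0.

H_0: b_0 = 10 − 0 − 8 = 2; torsion from ∂_1 factors > 1: none. So H_0 = Z^2.
H_1: b_1 = 21 − 8 − 12 = 1; torsion from ∂_2 factors > 1: [2]. So H_1 = Z ⊕ Z_2.
H_2: b_2 = 12 − 12 − 0 = 0; torsion from ∂_3 factors > 1: none. So H_2 = 0.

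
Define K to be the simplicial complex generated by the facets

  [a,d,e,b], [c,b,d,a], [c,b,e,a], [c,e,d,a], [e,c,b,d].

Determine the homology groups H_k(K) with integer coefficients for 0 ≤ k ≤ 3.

H_0 = Z,  H_1 = 0,  H_2 = 0,  H_3 = Z.

We work with the vertex ordering a < b < c < d < e. The simplices of K, each written with vertices in increasing order, are:

  0-simplices (5): a, b, c, d, e
  1-simplices (10): ab, ac, ad, ae, bc, bd, be, cd, ce, de
  2-simplices (10): abc, abd, abe, acd, ace, ade, bcd, bce, bde, cde
  3-simplices (5): abcd, abce, abde, acde, bcde

Hence C_0 ≅ Z^5, C_1 ≅ Z^10, C_2 ≅ Z^10, C_3 ≅ Z^5.

The boundary map ∂_1: C_1 → C_0 sends each edge [p,q] (with p < q) to q − p. For instance
  ∂de = e − d.
As a 5×10 matrix over Z this has rank 4, with invariant factors (1,1,1,1).

The boundary map ∂_2: C_2 → C_1 acts by ∂[p,q,r] = [q,r] − [p,r] + [p,q]. For instance
  ∂abd = bd − ad + ab,
  ∂ace = ce − ae + ac.
As a 10×10 matrix over Z this has rank 6, with invariant factors (1,1,1,1,1,1).

∂_3: C_3 → C_2 sends each 3-simplex σ to the alternating sum Σ_i (−1)^i (σ with its i-th vertex removed). For instance
  ∂abcd = bcd − acd + abd − abc,
  ∂bcde = cde − bde + bce − bcd.
The resulting 10×5 matrix has rank 4, and its Smith normal form has invariant factors (1,1,1,1).

Now H_k = ker ∂_k / im ∂_{k+1}, so:

  H_0: rank C_0 − rank ∂_1 = 5 − 4 = 1, and the invariant factors of ∂_1 are all 1, so H_0 = Z.
  H_1: rank ker ∂_1 − rank ∂_2 = (10 − 4) − 6 = 0, and the invariant factors of ∂_2 are all 1, so H_1 = 0.
  H_2: rank ker ∂_2 − rank ∂_3 = (10 − 6) − 4 = 0, and the invariant factors of ∂_3 are all 1, so H_2 = 0.
  H_3: rank ker ∂_3 − rank ∂_4 = (5 − 4) − 0 = 1, and there is no ∂_4, so H_3 = Z.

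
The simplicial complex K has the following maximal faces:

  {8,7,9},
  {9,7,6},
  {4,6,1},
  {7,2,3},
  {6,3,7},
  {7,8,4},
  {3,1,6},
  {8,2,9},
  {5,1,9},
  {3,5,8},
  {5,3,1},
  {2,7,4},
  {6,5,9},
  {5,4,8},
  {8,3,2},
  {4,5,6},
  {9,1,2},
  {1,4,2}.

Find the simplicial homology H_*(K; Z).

Order the vertices as 1 < 2 < 3 < 4 < 5 < 6 < 7 < 8 < 9. Listing each simplex with vertices in this order, K has dimension 2 with simplices:

  0-simplices (9): [1], [2], [3], [4], [5], [6], [7], [8], [9]
  1-simplices (27): (27 of them)
  2-simplices (18): [1,2,4], [1,2,9], [1,3,5], [1,3,6], [1,4,6], [1,5,9], [2,3,7], [2,3,8], [2,4,7], [2,8,9], [3,5,8], [3,6,7], [4,5,6], [4,5,8], [4,7,8], [5,6,9], [6,7,9], [7,8,9]

so the chain groups are C_0 ≅ Z^9, C_1 ≅ Z^27, C_2 ≅ Z^18.

∂_1: C_1 → C_0 sends each edge [p,q] (with p < q) to q − p.
This gives a 9×27 integer matrix of rank 8; reducing to Smith normal form yields diagonal entries (1,1,1,1,1,1,1,1).

The boundary map ∂_2: C_2 → C_1 acts by ∂[p,q,r] = [q,r] − [p,r] + [p,q]. For instance
  ∂[1,3,6] = [3,6] − [1,6] + [1,3],
  ∂[2,3,7] = [3,7] − [2,7] + [2,3].
As a 27×18 matrix over Z this has rank 18, with invariant factors (1,1,1,1,1,1,1,1,1,1,1,1,1,1,1,1,1,2).

Reading off H_k = ker ∂_k / im ∂_{k+1}:

  H_0: rank C_0 − rank ∂_1 = 9 − 8 = 1, and the invariant factors of ∂_1 are all 1, so H_0 ≅ Z.
  H_1: rank ker ∂_1 − rank ∂_2 = (27 − 8) − 18 = 1, and ∂_2 has invariant factor 2 > 1, so H_1 ≅ Z ⊕ Z/2.
  H_2: rank ker ∂_2 − rank ∂_3 = (18 − 18) − 0 = 0, and there is no ∂_3, so H_2 ≅ 0.

As a check, the Euler characteristic is 9 − 27 + 18 = 0, which agrees with 1 − 1 + 0 = 0.

H_0 ≅ Z,  H_1 ≅ Z ⊕ Z/2,  H_2 = 0.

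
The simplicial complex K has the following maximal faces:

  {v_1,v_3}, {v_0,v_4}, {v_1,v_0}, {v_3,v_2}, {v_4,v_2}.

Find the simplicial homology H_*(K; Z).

Take the total order v_0 < v_1 < v_2 < v_3 < v_4 on the vertex set. Then K (dimension 1) consists of the simplices:

  0-simplices (5): [v_0], [v_1], [v_2], [v_3], [v_4]
  1-simplices (5): [v_0,v_1], [v_0,v_4], [v_1,v_3], [v_2,v_3], [v_2,v_4]

so the chain groups are C_0 ≅ Z^5, C_1 ≅ Z^5.

Boundary ∂_1: C_1 → C_0 maps an edge to its endpoints' difference, ∂[p,q] = q − p. For instance
  ∂[v_0,v_1] = [v_1] − [v_0].
The 5×5 boundary matrix has rank 4 and Smith normal form diag(1,1,1,1).

Now H_k = ker ∂_k / im ∂_{k+1}, so:

  H_0: rank C_0 − rank ∂_1 = 5 − 4 = 1, and the invariant factors of ∂_1 are all 1, so H_0 ≅ Z.
  H_1: rank ker ∂_1 − rank ∂_2 = (5 − 4) − 0 = 1, and there is no ∂_2, so H_1 ≅ Z.

H_0 ≅ Z,  H_1 ≅ Z.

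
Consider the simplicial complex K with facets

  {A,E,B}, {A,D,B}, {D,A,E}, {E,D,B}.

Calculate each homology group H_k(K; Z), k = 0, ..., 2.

H_0 ≅ Z,  H_1 = 0,  H_2 ≅ Z.

We work with the vertex ordering A < B < D < E. The simplices of K, each written with vertices in increasing order, are:

  0-simplices (4): A, B, D, E
  1-simplices (6): AB, AD, AE, BD, BE, DE
  2-simplices (4): ABD, ABE, ADE, BDE

giving chain groups C_0 ≅ Z^4, C_1 ≅ Z^6, C_2 ≅ Z^4.

Boundary ∂_1: C_1 → C_0 is given by ∂[p,q] = [q] − [p].
This gives a 4×6 integer matrix of rank 3; reducing to Smith normal form yields diagonal entries (1,1,1).

Boundary ∂_2: C_2 → C_1 sends each 2-simplex [p,q,r] to [q,r] − [p,r] + [p,q]. For instance
  ∂ADE = DE − AE + AD,
  ∂ABE = BE − AE + AB.
The resulting 6×4 matrix has rank 3, and its Smith normal form has invariant factors (1,1,1).

Now H_k = ker ∂_k / im ∂_{k+1}, so:

  H_0: rank C_0 − rank ∂_1 = 4 − 3 = 1, and the invariant factors of ∂_1 are all 1, so H_0 ≅ Z.
  H_1: rank ker ∂_1 − rank ∂_2 = (6 − 3) − 3 = 0, and the invariant factors of ∂_2 are all 1, so H_1 ≅ 0.
  H_2: rank ker ∂_2 − rank ∂_3 = (4 − 3) − 0 = 1, and there is no ∂_3, so H_2 ≅ Z.

As a check, the Euler characteristic is 4 − 6 + 4 = 2, which agrees with 1 − 0 + 1 = 2.
(K is a triangulation of the 2-sphere S^2.)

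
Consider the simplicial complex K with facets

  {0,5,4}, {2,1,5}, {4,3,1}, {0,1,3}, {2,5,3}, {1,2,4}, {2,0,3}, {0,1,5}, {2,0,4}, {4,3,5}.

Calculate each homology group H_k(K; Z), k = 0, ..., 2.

H_0 ≅ Z,  H_1 ≅ Z/2,  H_2 = 0.

K has 6 vertices, 15 edges, 10 triangles.
rank ∂_0 = 0, rank ∂_1 = 5 ⇒ b_0 = 6 − 0 − 5 = 1; all invariant factors of ∂_1 are 1 so no torsion. So H_0 = Z.
rank ∂_1 = 5, rank ∂_2 = 10 ⇒ b_1 = 15 − 5 − 10 = 0; ∂_2 has invariant factor(s) [2] giving torsion. So H_1 = Z/2.
rank ∂_2 = 10, rank ∂_3 = 0 ⇒ b_2 = 10 − 10 − 0 = 0. So H_2 = 0.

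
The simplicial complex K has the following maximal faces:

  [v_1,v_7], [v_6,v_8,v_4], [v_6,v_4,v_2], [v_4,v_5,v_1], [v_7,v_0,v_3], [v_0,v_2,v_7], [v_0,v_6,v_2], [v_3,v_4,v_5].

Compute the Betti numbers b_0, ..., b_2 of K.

b_0 = 1, b_1 = 2, b_2 = 0.

We work with the vertex ordering v_0 < v_1 < v_2 < v_3 < v_4 < v_5 < v_6 < v_7 < v_8. The simplices of K, each written with vertices in increasing order, are:

  0-simplices (9): [v_0], [v_1], [v_2], [v_3], [v_4], [v_5], [v_6], [v_7], [v_8]
  1-simplices (17): (17 of them)
  2-simplices (7): [v_0,v_2,v_6], [v_0,v_2,v_7], [v_0,v_3,v_7], [v_1,v_4,v_5], [v_2,v_4,v_6], [v_3,v_4,v_5], [v_4,v_6,v_8]

Hence C_0 ≅ Z^9, C_1 ≅ Z^17, C_2 ≅ Z^7.

Boundary ∂_1: C_1 → C_0 sends each edge [p,q] (with p < q) to q − p.
The resulting 9×17 matrix has rank 8, and its Smith normal form has invariant factors (1,1,1,1,1,1,1,1).

∂_2: C_2 → C_1 acts by ∂[p,q,r] = [q,r] − [p,r] + [p,q]. For instance
  ∂[v_3,v_4,v_5] = [v_4,v_5] − [v_3,v_5] + [v_3,v_4],
  ∂[v_0,v_3,v_7] = [v_3,v_7] − [v_0,v_7] + [v_0,v_3].
As a 17×7 matrix over Z this has rank 7, with invariant factors (1,1,1,1,1,1,1).

Computing H_k = (kernel of ∂_k) / (image of ∂_{k+1}):

  H_0: rank C_0 − rank ∂_1 = 9 − 8 = 1, and the invariant factors of ∂_1 are all 1, so H_0 ≅ Z.
  H_1: rank ker ∂_1 − rank ∂_2 = (17 − 8) − 7 = 2, and the invariant factors of ∂_2 are all 1, so H_1 ≅ Z^2.
  H_2: rank ker ∂_2 − rank ∂_3 = (7 − 7) − 0 = 0, and there is no ∂_3, so H_2 ≅ 0.

Hence the Betti numbers are b_0 = 1, b_1 = 2, b_2 = 0.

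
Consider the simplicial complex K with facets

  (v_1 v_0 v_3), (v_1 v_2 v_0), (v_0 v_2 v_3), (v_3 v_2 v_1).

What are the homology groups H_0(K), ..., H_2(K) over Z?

H_0 ≅ Z,  H_1 = 0,  H_2 ≅ Z.

Take the total order v_0 < v_1 < v_2 < v_3 on the vertex set. Then K (dimension 2) consists of the simplices:

  0-simplices (4): [v_0], [v_1], [v_2], [v_3]
  1-simplices (6): [v_0,v_1], [v_0,v_2], [v_0,v_3], [v_1,v_2], [v_1,v_3], [v_2,v_3]
  2-simplices (4): [v_0,v_1,v_2], [v_0,v_1,v_3], [v_0,v_2,v_3], [v_1,v_2,v_3]

giving chain groups C_0 ≅ Z^4, C_1 ≅ Z^6, C_2 ≅ Z^4.

Boundary ∂_1: C_1 → C_0 sends each edge [p,q] (with p < q) to q − p. For instance
  ∂[v_1,v_3] = [v_3] − [v_1].
This gives a 4×6 integer matrix of rank 3; reducing to Smith normal form yields diagonal entries (1,1,1).

∂_2: C_2 → C_1 acts by ∂[p,q,r] = [q,r] − [p,r] + [p,q]. For instance
  ∂[v_0,v_2,v_3] = [v_2,v_3] − [v_0,v_3] + [v_0,v_2],
  ∂[v_0,v_1,v_2] = [v_1,v_2] − [v_0,v_2] + [v_0,v_1].
This gives a 6×4 integer matrix of rank 3; reducing to Smith normal form yields diagonal entries (1,1,1).

Computing H_k = (kernel of ∂_k) / (image of ∂_{k+1}):

  H_0: rank C_0 − rank ∂_1 = 4 − 3 = 1, and the invariant factors of ∂_1 are all 1, so H_0 ≅ Z.
  H_1: rank ker ∂_1 − rank ∂_2 = (6 − 3) − 3 = 0, and the invariant factors of ∂_2 are all 1, so H_1 ≅ 0.
  H_2: rank ker ∂_2 − rank ∂_3 = (4 − 3) − 0 = 1, and there is no ∂_3, so H_2 ≅ Z.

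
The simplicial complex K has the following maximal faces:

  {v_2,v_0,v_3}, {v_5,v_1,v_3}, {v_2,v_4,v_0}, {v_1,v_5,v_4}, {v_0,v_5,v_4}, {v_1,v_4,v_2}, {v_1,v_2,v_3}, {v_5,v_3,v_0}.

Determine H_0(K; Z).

Fix the vertex order v_0 < v_1 < v_2 < v_3 < v_4 < v_5 and write every simplex with vertices in increasing order. Then dim K = 2 and the simplices of K are:

  0-simplices (6): [v_0], [v_1], [v_2], [v_3], [v_4], [v_5]
  1-simplices (12): [v_0,v_2], [v_0,v_3], [v_0,v_4], [v_0,v_5], [v_1,v_2], [v_1,v_3], [v_1,v_4], [v_1,v_5], [v_2,v_3], [v_2,v_4], [v_3,v_5], [v_4,v_5]
  2-simplices (8): [v_0,v_2,v_3], [v_0,v_2,v_4], [v_0,v_3,v_5], [v_0,v_4,v_5], [v_1,v_2,v_3], [v_1,v_2,v_4], [v_1,v_3,v_5], [v_1,v_4,v_5]

Hence C_0 ≅ Z^6, C_1 ≅ Z^12, C_2 ≅ Z^8.

Boundary ∂_1: C_1 → C_0 maps an edge to its endpoints' difference, ∂[p,q] = q − p. For instance
  ∂[v_1,v_5] = [v_5] − [v_1].
This gives a 6×12 integer matrix of rank 5; reducing to Smith normal form yields diagonal entries (1,1,1,1,1).

The boundary map ∂_2: C_2 → C_1 maps a triangle to the signed sum of its edges. For instance
  ∂[v_0,v_3,v_5] = [v_3,v_5] − [v_0,v_5] + [v_0,v_3],
  ∂[v_1,v_2,v_4] = [v_2,v_4] − [v_1,v_4] + [v_1,v_2].
As a 12×8 matrix over Z this has rank 7, with invariant factors (1,1,1,1,1,1,1).

From H_k ≅ ker(∂_k) / im(∂_{k+1}) we obtain:

  H_0: rank C_0 − rank ∂_1 = 6 − 5 = 1, and the invariant factors of ∂_1 are all 1, so H_0 = Z.

H_0 ≅ Z.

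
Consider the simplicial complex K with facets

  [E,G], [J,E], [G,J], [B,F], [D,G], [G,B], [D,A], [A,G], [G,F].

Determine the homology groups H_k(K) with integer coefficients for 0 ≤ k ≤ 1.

Take the total order A < B < D < E < F < G < J on the vertex set. Then K (dimension 1) consists of the simplices:

  0-simplices (7): A, B, D, E, F, G, J
  1-simplices (9): AD, AG, BF, BG, DG, EG, EJ, FG, GJ

giving chain groups C_0 ≅ Z^7, C_1 ≅ Z^9.

Boundary ∂_1: C_1 → C_0 sends each edge [p,q] (with p < q) to q − p. For instance
  ∂AG = G − A.
The 7×9 boundary matrix has rank 6 and Smith normal form diag(1,1,1,1,1,1).

From H_k ≅ ker(∂_k) / im(∂_{k+1}) we obtain:

  H_0: rank C_0 − rank ∂_1 = 7 − 6 = 1, and the invariant factors of ∂_1 are all 1, so H_0 = Z.
  H_1: rank ker ∂_1 − rank ∂_2 = (9 − 6) − 0 = 3, and there is no ∂_2, so H_1 = Z^3.

As a check, the Euler characteristic is 7 − 9 = -2, which agrees with 1 − 3 = -2.

H_0 = Z,  H_1 = Z^3.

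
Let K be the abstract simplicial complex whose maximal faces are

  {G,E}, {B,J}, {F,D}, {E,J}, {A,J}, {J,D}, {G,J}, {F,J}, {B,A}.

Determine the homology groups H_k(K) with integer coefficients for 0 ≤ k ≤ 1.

Fix the vertex order A < B < D < E < F < G < J and write every simplex with vertices in increasing order. Then dim K = 1 and the simplices of K are:

  0-simplices (7): A, B, D, E, F, G, J
  1-simplices (9): AB, AJ, BJ, DF, DJ, EG, EJ, FJ, GJ

giving chain groups C_0 ≅ Z^7, C_1 ≅ Z^9.

Boundary ∂_1: C_1 → C_0 maps an edge to its endpoints' difference, ∂[p,q] = q − p. For instance
  ∂BJ = J − B.
The resulting 7×9 matrix has rank 6, and its Smith normal form has invariant factors (1,1,1,1,1,1).

From H_k ≅ ker(∂_k) / im(∂_{k+1}) we obtain:

  H_0: rank C_0 − rank ∂_1 = 7 − 6 = 1, and the invariant factors of ∂_1 are all 1, so H_0 ≅ Z.
  H_1: rank ker ∂_1 − rank ∂_2 = (9 − 6) − 0 = 3, and there is no ∂_2, so H_1 ≅ Z^3.

H_0 = Z,  H_1 = Z^3.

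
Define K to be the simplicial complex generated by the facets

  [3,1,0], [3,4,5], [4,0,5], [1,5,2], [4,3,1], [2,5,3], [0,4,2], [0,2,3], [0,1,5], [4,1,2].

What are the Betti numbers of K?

b_0 = 1, b_1 = 0, b_2 = 0.

Order the vertices as 0 < 1 < 2 < 3 < 4 < 5. Listing each simplex with vertices in this order, K has dimension 2 with simplices:

  0-simplices (6): [0], [1], [2], [3], [4], [5]
  1-simplices (15): [0,1], [0,2], [0,3], [0,4], [0,5], [1,2], [1,3], [1,4], [1,5], [2,3], [2,4], [2,5], [3,4], [3,5], [4,5]
  2-simplices (10): [0,1,3], [0,1,5], [0,2,3], [0,2,4], [0,4,5], [1,2,4], [1,2,5], [1,3,4], [2,3,5], [3,4,5]

Hence C_0 ≅ Z^6, C_1 ≅ Z^15, C_2 ≅ Z^10.

Boundary ∂_1: C_1 → C_0 is given by ∂[p,q] = [q] − [p].
This gives a 6×15 integer matrix of rank 5; reducing to Smith normal form yields diagonal entries (1,1,1,1,1).

Boundary ∂_2: C_2 → C_1 maps a triangle to the signed sum of its edges. For instance
  ∂[0,2,4] = [2,4] − [0,4] + [0,2],
  ∂[0,1,3] = [1,3] − [0,3] + [0,1].
The 15×10 boundary matrix has rank 10 and Smith normal form diag(1,1,1,1,1,1,1,1,1,2).

Reading off H_k = ker ∂_k / im ∂_{k+1}:

  H_0: rank C_0 − rank ∂_1 = 6 − 5 = 1, and the invariant factors of ∂_1 are all 1, so H_0 = Z.
  H_1: rank ker ∂_1 − rank ∂_2 = (15 − 5) − 10 = 0, and ∂_2 has invariant factor 2 > 1, so H_1 = Z/2.
  H_2: rank ker ∂_2 − rank ∂_3 = (10 − 10) − 0 = 0, and there is no ∂_3, so H_2 = 0.

(K is a triangulation of the real projective plane RP^2.)

Hence the Betti numbers are b_0 = 1, b_1 = 0, b_2 = 0.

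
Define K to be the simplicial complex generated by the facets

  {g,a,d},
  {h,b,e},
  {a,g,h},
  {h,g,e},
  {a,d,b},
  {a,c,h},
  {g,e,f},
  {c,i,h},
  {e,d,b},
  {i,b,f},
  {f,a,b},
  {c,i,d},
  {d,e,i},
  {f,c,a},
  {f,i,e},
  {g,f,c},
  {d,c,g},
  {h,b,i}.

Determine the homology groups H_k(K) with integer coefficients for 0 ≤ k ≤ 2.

H_0 = Z,  H_1 = Z × Z/2,  H_2 = 0.

Order the vertices as a < b < c < d < e < f < g < h < i. Listing each simplex with vertices in this order, K has dimension 2 with simplices:

  0-simplices (9): a, b, c, d, e, f, g, h, i
  1-simplices (27): ab, ac, ad, af, ag, ah, bd, be, bf, bh, bi, cd, cf, cg, ch, ci, de, dg, di, ef, eg, eh, ei, fg, fi, gh, hi
  2-simplices (18): abd, abf, acf, ach, adg, agh, bde, beh, bfi, bhi, cdg, cdi, cfg, chi, dei, efg, efi, egh

giving chain groups C_0 ≅ Z^9, C_1 ≅ Z^27, C_2 ≅ Z^18.

Boundary ∂_1: C_1 → C_0 is given by ∂[p,q] = [q] − [p]. For instance
  ∂dg = g − d.
This gives a 9×27 integer matrix of rank 8; reducing to Smith normal form yields diagonal entries (1,1,1,1,1,1,1,1).

∂_2: C_2 → C_1 sends each 2-simplex [p,q,r] to [q,r] − [p,r] + [p,q]. For instance
  ∂cdg = dg − cg + cd,
  ∂efi = fi − ei + ef.
The resulting 27×18 matrix has rank 18, and its Smith normal form has invariant factors (1,1,1,1,1,1,1,1,1,1,1,1,1,1,1,1,1,2).

Now H_k = ker ∂_k / im ∂_{k+1}, so:

  H_0: rank C_0 − rank ∂_1 = 9 − 8 = 1, and the invariant factors of ∂_1 are all 1, so H_0 ≅ Z.
  H_1: rank ker ∂_1 − rank ∂_2 = (27 − 8) − 18 = 1, and ∂_2 has invariant factor 2 > 1, so H_1 ≅ Z × Z/2.
  H_2: rank ker ∂_2 − rank ∂_3 = (18 − 18) − 0 = 0, and there is no ∂_3, so H_2 ≅ 0.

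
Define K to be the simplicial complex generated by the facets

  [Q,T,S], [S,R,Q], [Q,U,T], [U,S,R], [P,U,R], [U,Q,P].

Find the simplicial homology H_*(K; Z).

H_0 ≅ Z,  H_1 ≅ Z,  H_2 = 0.

We work with the vertex ordering P < Q < R < S < T < U. The simplices of K, each written with vertices in increasing order, are:

  0-simplices (6): P, Q, R, S, T, U
  1-simplices (12): PQ, PR, PU, QR, QS, QT, QU, RS, RU, ST, SU, TU
  2-simplices (6): PQU, PRU, QRS, QST, QTU, RSU

Hence C_0 ≅ Z^6, C_1 ≅ Z^12, C_2 ≅ Z^6.

The boundary map ∂_1: C_1 → C_0 is given by ∂[p,q] = [q] − [p].
This gives a 6×12 integer matrix of rank 5; reducing to Smith normal form yields diagonal entries (1,1,1,1,1).

∂_2: C_2 → C_1 maps a triangle to the signed sum of its edges. For instance
  ∂QTU = TU − QU + QT,
  ∂PQU = QU − PU + PQ.
As a 12×6 matrix over Z this has rank 6, with invariant factors (1,1,1,1,1,1).

Now H_k = ker ∂_k / im ∂_{k+1}, so:

  H_0: rank C_0 − rank ∂_1 = 6 − 5 = 1, and the invariant factors of ∂_1 are all 1, so H_0 = Z.
  H_1: rank ker ∂_1 − rank ∂_2 = (12 − 5) − 6 = 1, and the invariant factors of ∂_2 are all 1, so H_1 = Z.
  H_2: rank ker ∂_2 − rank ∂_3 = (6 − 6) − 0 = 0, and there is no ∂_3, so H_2 = 0.

(K is a triangulation of the cylinder S^1 x I.)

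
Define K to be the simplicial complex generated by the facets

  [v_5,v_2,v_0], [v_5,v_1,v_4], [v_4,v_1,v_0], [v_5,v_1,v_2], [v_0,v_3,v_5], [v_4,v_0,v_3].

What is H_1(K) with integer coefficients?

K has 6 vertices, 12 edges, 6 triangles.
rank ∂_1 = 5, rank ∂_2 = 6 ⇒ b_1 = 12 − 5 − 6 = 1; all invariant factors of ∂_2 are 1 so no torsion. So H_1 ≅ Z.

H_1 = Z.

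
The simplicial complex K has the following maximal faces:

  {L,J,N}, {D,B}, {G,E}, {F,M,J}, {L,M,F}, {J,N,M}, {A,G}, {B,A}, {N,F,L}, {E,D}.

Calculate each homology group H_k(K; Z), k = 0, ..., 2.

We work with the vertex ordering A < B < D < E < F < G < J < L < M < N. The simplices of K, each written with vertices in increasing order, are:

  0-simplices (10): A, B, D, E, F, G, J, L, M, N
  1-simplices (15): AB, AG, BD, DE, EG, FJ, FL, FM, FN, JL, JM, JN, LM, LN, MN
  2-simplices (5): FJM, FLM, FLN, JLN, JMN

giving chain groups C_0 ≅ Z^10, C_1 ≅ Z^15, C_2 ≅ Z^5.

∂_1: C_1 → C_0 is given by ∂[p,q] = [q] − [p].
This gives a 10×15 integer matrix of rank 8; reducing to Smith normal form yields diagonal entries (1,1,1,1,1,1,1,1).

Boundary ∂_2: C_2 → C_1 maps a triangle to the signed sum of its edges. For instance
  ∂FLN = LN − FN + FL,
  ∂JMN = MN − JN + JM.
This gives a 15×5 integer matrix of rank 5; reducing to Smith normal form yields diagonal entries (1,1,1,1,1).

Now H_k = ker ∂_k / im ∂_{k+1}, so:

  H_0: rank C_0 − rank ∂_1 = 10 − 8 = 2, and the invariant factors of ∂_1 are all 1, so H_0 ≅ Z^2.
  H_1: rank ker ∂_1 − rank ∂_2 = (15 − 8) − 5 = 2, and the invariant factors of ∂_2 are all 1, so H_1 ≅ Z^2.
  H_2: rank ker ∂_2 − rank ∂_3 = (5 − 5) − 0 = 0, and there is no ∂_3, so H_2 ≅ 0.

(K is a triangulation of the disjoint union of the circle S^1 and the Möbius band.)

H_0 = Z^2,  H_1 = Z^2,  H_2 = 0.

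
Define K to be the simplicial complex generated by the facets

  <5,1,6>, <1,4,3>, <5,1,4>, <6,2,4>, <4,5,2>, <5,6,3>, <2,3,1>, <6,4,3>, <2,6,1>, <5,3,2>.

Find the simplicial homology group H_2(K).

K has 6 vertices, 15 edges, 10 triangles.
rank ∂_2 = 10, rank ∂_3 = 0 ⇒ b_2 = 10 − 10 − 0 = 0. So H_2 ≅ 0.

H_2 ≅ 0.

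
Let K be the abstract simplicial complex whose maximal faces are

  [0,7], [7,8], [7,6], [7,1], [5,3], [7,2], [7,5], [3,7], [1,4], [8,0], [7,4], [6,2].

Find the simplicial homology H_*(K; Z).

H_0 ≅ Z,  H_1 ≅ Z^4.

We work with the vertex ordering 0 < 1 < 2 < 3 < 4 < 5 < 6 < 7 < 8. The simplices of K, each written with vertices in increasing order, are:

  0-simplices (9): [0], [1], [2], [3], [4], [5], [6], [7], [8]
  1-simplices (12): [0,7], [0,8], [1,4], [1,7], [2,6], [2,7], [3,5], [3,7], [4,7], [5,7], [6,7], [7,8]

Hence C_0 ≅ Z^9, C_1 ≅ Z^12.

∂_1: C_1 → C_0 sends each edge [p,q] (with p < q) to q − p. For instance
  ∂[3,5] = [5] − [3].
This gives a 9×12 integer matrix of rank 8; reducing to Smith normal form yields diagonal entries (1,1,1,1,1,1,1,1).

Computing H_k = (kernel of ∂_k) / (image of ∂_{k+1}):

  H_0: rank C_0 − rank ∂_1 = 9 − 8 = 1, and the invariant factors of ∂_1 are all 1, so H_0 ≅ Z.
  H_1: rank ker ∂_1 − rank ∂_2 = (12 − 8) − 0 = 4, and there is no ∂_2, so H_1 ≅ Z^4.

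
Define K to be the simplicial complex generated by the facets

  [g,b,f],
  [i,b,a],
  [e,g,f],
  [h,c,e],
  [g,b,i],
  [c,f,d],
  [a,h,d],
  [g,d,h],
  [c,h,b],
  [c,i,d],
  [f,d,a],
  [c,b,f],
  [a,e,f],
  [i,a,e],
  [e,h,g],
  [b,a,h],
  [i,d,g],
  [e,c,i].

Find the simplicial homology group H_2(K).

H_2 = Z.

Take the total order a < b < c < d < e < f < g < h < i on the vertex set. Then K (dimension 2) consists of the simplices:

  0-simplices (9): a, b, c, d, e, f, g, h, i
  1-simplices (27): ab, ad, ae, af, ah, ai, bc, bf, bg, bh, bi, cd, ce, cf, ch, ci, df, dg, dh, di, ef, eg, eh, ei, fg, gh, gi
  2-simplices (18): abh, abi, adf, adh, aef, aei, bcf, bch, bfg, bgi, cdf, cdi, ceh, cei, dgh, dgi, efg, egh

Hence C_0 ≅ Z^9, C_1 ≅ Z^27, C_2 ≅ Z^18.

Boundary ∂_1: C_1 → C_0 maps an edge to its endpoints' difference, ∂[p,q] = q − p. For instance
  ∂ei = i − e.
The resulting 9×27 matrix has rank 8, and its Smith normal form has invariant factors (1,1,1,1,1,1,1,1).

Boundary ∂_2: C_2 → C_1 sends each 2-simplex [p,q,r] to [q,r] − [p,r] + [p,q]. For instance
  ∂abh = bh − ah + ab,
  ∂adh = dh − ah + ad.
As a 27×18 matrix over Z this has rank 17, with invariant factors (1,1,1,1,1,1,1,1,1,1,1,1,1,1,1,1,1).

Computing H_k = (kernel of ∂_k) / (image of ∂_{k+1}):

  H_2: rank ker ∂_2 − rank ∂_3 = (18 − 17) − 0 = 1, and there is no ∂_3, so H_2 = Z.

(K is a triangulation of the torus T^2.)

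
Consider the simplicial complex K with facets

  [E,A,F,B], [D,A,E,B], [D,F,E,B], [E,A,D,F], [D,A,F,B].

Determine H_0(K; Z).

Order the vertices as A < B < D < E < F. Listing each simplex with vertices in this order, K has dimension 3 with simplices:

  0-simplices (5): A, B, D, E, F
  1-simplices (10): AB, AD, AE, AF, BD, BE, BF, DE, DF, EF
  2-simplices (10): ABD, ABE, ABF, ADE, ADF, AEF, BDE, BDF, BEF, DEF
  3-simplices (5): ABDE, ABDF, ABEF, ADEF, BDEF

Hence C_0 ≅ Z^5, C_1 ≅ Z^10, C_2 ≅ Z^10, C_3 ≅ Z^5.

The boundary map ∂_1: C_1 → C_0 sends each edge [p,q] (with p < q) to q − p. For instance
  ∂DF = F − D.
The 5×10 boundary matrix has rank 4 and Smith normal form diag(1,1,1,1).

The boundary map ∂_2: C_2 → C_1 maps a triangle to the signed sum of its edges. For instance
  ∂BEF = EF − BF + BE,
  ∂ABD = BD − AD + AB.
This gives a 10×10 integer matrix of rank 6; reducing to Smith normal form yields diagonal entries (1,1,1,1,1,1).

Boundary ∂_3: C_3 → C_2 sends each 3-simplex σ to the alternating sum Σ_i (−1)^i (σ with its i-th vertex removed). For instance
  ∂ABEF = BEF − AEF + ABF − ABE,
  ∂ADEF = DEF − AEF + ADF − ADE.
The resulting 10×5 matrix has rank 4, and its Smith normal form has invariant factors (1,1,1,1).

Now H_k = ker ∂_k / im ∂_{k+1}, so:

  H_0: rank C_0 − rank ∂_1 = 5 − 4 = 1, and the invariant factors of ∂_1 are all 1, so H_0 = Z.

H_0 ≅ Z.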